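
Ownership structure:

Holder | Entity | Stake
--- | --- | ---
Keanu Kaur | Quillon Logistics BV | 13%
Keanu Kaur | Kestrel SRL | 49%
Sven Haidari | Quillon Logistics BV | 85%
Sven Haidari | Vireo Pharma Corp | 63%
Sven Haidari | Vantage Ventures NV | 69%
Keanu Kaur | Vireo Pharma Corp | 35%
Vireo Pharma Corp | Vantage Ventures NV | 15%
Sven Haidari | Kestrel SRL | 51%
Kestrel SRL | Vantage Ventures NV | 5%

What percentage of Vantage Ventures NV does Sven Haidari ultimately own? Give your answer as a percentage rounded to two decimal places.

Sven reaches Vantage along 3 paths.
Via Vireo: 63% × 15% = 9.45%.
Via Kestrel: 51% × 5% = 2.55%.
Direct stake: 69% = 69%.
Total: 9.45% + 2.55% + 69% = 81%.
Rounded: 81.00%.

81.00%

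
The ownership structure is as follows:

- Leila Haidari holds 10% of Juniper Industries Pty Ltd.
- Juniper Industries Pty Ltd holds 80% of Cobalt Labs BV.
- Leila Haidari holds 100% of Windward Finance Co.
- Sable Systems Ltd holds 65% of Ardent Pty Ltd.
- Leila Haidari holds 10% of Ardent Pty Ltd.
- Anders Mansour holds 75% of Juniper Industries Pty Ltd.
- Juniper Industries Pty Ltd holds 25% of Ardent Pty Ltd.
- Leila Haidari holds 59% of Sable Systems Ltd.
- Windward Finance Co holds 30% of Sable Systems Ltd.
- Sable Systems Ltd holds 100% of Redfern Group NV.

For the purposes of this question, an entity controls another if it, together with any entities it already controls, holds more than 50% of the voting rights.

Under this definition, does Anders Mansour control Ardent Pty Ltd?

Anders holds 75% of Juniper, so Anders controls Juniper.
Juniper holds 80% of Cobalt, so Anders controls Cobalt.
In Ardent, Anders's side holds only 25%, not > 50%.
So Anders does not control Ardent.

No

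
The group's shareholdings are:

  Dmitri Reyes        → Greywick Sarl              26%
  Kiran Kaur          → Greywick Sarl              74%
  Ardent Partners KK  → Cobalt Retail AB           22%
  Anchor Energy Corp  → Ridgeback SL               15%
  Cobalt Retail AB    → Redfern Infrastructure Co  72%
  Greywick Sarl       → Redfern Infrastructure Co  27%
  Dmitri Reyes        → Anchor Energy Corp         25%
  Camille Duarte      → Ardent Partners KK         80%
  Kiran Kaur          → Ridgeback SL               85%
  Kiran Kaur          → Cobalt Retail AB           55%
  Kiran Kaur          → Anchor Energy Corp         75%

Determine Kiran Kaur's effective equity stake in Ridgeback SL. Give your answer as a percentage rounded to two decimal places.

96.25%

Kiran reaches Ridgeback along 2 paths.
Via Anchor: 75% × 15% = 11.25%.
Direct stake: 85% = 85%.
Total: 11.25% + 85% = 96.25%.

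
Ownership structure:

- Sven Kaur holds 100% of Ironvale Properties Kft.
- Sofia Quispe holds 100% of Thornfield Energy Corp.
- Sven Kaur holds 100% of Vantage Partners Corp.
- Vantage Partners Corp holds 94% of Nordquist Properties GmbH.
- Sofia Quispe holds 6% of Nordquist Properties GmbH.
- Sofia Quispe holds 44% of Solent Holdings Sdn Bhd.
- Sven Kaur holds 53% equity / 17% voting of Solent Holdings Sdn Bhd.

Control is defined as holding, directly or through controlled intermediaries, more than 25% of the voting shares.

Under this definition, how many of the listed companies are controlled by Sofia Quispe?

Sofia holds 100% of Thornfield, so Sofia controls Thornfield.
Sofia holds 44% of Solent, so Sofia controls Solent.
No other company's threshold is met.
Sofia controls 2 companies.

2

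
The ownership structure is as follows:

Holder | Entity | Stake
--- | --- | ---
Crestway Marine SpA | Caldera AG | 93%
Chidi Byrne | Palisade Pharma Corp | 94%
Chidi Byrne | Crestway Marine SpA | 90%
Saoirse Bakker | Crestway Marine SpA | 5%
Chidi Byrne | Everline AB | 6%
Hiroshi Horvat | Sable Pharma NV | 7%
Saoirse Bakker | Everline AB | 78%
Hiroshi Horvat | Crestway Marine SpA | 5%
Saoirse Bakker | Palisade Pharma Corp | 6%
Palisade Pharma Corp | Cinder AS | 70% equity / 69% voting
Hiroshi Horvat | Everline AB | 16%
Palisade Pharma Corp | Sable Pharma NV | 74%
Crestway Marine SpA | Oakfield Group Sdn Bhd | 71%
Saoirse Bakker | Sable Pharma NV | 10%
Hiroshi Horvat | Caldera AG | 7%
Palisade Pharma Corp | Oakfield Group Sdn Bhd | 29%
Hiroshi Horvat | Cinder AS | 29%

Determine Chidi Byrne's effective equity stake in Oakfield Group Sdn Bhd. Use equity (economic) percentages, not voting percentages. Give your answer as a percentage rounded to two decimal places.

91.16%

Chidi reaches Oakfield along 2 paths.
Via Palisade: 94% × 29% = 27.26%.
Via Crestway: 90% × 71% = 63.9%.
Total: 27.26% + 63.9% = 91.16%.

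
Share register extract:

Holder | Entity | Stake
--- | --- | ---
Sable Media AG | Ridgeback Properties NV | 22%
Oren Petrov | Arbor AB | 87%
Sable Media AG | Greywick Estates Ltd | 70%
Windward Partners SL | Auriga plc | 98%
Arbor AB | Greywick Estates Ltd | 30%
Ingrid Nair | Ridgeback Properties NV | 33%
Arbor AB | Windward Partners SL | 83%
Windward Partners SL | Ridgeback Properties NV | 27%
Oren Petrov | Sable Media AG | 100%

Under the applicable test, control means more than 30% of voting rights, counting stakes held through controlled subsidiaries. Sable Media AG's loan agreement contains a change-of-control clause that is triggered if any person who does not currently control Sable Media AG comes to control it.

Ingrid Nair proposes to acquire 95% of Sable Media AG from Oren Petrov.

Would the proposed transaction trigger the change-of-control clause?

Yes

The purchase adds only to Ingrid's holdings (Oren's stake shrinks), so Ingrid is the only person who could newly come to control Sable.
Ingrid holds 33% of Ridgeback, so Ingrid controls Ridgeback.
Neither Ingrid nor any entity Ingrid controls holds any voting interest in Sable.
So before the transaction, Ingrid does not control Sable.
After the purchase, Ingrid holds 95% of Sable directly, and Oren's stake falls to 5%.
Ingrid holds 95% of Sable, so Ingrid controls Sable.
Ingrid did not control Sable before and does after, so the clause is triggered.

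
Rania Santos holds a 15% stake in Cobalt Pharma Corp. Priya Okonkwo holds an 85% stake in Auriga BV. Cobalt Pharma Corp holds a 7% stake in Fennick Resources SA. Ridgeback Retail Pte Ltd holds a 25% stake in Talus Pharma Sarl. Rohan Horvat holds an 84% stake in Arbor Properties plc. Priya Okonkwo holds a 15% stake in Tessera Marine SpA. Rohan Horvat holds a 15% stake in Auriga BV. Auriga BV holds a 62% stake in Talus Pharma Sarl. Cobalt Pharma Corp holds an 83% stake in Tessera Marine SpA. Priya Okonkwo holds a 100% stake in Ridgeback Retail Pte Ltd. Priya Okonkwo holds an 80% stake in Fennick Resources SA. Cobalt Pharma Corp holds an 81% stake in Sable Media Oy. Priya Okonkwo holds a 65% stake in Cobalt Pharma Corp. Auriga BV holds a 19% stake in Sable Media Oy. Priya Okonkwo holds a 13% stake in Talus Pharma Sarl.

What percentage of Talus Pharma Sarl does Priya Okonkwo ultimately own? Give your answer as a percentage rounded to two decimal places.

Priya reaches Talus along 3 paths.
Via Ridgeback: 100% × 25% = 25%.
Via Auriga: 85% × 62% = 52.7%.
Direct stake: 13% = 13%.
Total: 25% + 52.7% + 13% = 90.7%.
Rounded: 90.70%.

90.70%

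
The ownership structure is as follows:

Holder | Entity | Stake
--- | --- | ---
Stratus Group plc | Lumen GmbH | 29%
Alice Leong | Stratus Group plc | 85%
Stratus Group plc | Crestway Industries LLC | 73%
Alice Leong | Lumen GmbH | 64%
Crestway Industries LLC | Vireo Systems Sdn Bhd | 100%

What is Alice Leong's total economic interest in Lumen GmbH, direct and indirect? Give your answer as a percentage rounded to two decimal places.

Alice reaches Lumen along 2 paths.
Via Stratus: 85% × 29% = 24.65%.
Direct stake: 64% = 64%.
Total: 24.65% + 64% = 88.65%.

88.65%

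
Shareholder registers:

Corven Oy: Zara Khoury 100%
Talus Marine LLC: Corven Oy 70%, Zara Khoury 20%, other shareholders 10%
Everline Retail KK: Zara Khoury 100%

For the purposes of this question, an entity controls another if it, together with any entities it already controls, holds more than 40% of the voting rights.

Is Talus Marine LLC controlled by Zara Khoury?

Yes

Zara holds 100% of Corven, so Zara controls Corven.
Corven and Zara together hold 70% + 20% = 90% of Talus, so Zara controls Talus.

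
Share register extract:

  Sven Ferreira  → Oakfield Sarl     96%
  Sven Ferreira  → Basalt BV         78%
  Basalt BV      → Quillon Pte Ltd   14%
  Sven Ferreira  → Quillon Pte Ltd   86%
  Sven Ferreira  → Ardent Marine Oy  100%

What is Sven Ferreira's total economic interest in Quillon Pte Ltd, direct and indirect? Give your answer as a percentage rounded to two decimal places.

96.92%

Sven reaches Quillon along 2 paths.
Direct stake: 86% = 86%.
Via Basalt: 78% × 14% = 10.92%.
Total: 86% + 10.92% = 96.92%.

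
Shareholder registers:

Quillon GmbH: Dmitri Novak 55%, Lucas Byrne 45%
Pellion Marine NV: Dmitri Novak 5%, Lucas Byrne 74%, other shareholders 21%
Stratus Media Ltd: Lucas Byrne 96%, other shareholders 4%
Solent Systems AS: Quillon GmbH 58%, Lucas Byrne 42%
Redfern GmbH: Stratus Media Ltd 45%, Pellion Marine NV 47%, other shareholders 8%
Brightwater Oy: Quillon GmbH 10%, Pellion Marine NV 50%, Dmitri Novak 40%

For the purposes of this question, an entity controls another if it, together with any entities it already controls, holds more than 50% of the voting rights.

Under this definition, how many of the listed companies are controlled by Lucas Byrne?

Lucas holds 74% of Pellion, so Lucas controls Pellion.
Lucas holds 96% of Stratus, so Lucas controls Stratus.
Stratus and Pellion together hold 45% + 47% = 92% of Redfern, so Lucas controls Redfern.
No other company's threshold is met.
Lucas controls 3 companies.

3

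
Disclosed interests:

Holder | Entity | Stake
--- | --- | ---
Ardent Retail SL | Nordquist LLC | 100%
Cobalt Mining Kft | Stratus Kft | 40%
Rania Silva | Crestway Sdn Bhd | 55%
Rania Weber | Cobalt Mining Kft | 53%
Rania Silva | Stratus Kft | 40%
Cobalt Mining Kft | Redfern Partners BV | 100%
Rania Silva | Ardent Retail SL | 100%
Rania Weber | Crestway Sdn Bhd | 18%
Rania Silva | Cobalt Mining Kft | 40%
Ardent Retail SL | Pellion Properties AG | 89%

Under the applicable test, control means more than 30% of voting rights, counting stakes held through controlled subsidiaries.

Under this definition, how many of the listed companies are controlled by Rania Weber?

Rania Weber holds 53% of Cobalt, so Rania Weber controls Cobalt.
Cobalt holds 100% of Redfern, so Rania Weber controls Redfern.
Cobalt holds 40% of Stratus, so Rania Weber controls Stratus.
No other company's threshold is met.
Rania Weber controls 3 companies.

3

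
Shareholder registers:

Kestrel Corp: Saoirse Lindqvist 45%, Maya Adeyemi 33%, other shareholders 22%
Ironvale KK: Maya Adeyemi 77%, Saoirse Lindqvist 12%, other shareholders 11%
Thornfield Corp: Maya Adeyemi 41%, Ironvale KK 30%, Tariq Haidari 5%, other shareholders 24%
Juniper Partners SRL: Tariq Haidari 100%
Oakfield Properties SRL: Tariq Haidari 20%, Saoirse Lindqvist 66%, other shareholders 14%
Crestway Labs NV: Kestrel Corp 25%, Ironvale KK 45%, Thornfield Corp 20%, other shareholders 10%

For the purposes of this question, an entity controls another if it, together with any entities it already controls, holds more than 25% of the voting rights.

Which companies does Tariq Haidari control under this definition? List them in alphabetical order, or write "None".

Juniper Partners SRL

Tariq holds 100% of Juniper, so Tariq controls Juniper.
No other company's threshold is met.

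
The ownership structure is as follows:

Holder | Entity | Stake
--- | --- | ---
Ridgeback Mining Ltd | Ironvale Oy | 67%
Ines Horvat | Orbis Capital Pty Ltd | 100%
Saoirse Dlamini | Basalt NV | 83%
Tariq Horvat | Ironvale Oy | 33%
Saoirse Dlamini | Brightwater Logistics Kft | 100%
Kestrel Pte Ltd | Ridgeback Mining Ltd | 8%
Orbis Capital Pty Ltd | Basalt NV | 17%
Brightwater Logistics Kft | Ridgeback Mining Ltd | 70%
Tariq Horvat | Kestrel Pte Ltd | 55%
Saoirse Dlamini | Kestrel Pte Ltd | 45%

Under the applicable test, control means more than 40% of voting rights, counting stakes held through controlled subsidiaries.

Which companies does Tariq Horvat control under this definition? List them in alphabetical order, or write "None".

Tariq holds 55% of Kestrel, so Tariq controls Kestrel.
No other company's threshold is met.

Kestrel Pte Ltd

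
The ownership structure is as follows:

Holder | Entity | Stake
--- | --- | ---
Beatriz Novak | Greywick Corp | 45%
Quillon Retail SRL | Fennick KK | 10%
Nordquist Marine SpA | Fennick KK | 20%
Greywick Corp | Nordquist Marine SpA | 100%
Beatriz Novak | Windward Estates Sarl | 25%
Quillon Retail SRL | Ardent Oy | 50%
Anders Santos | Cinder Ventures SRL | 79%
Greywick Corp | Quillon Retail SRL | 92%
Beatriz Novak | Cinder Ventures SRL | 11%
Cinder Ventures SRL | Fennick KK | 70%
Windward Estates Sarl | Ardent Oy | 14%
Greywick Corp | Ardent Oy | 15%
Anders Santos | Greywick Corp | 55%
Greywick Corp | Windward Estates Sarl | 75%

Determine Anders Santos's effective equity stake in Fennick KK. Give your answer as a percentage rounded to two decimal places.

Anders reaches Fennick along 3 paths.
Via Greywick → Nordquist: 55% × 100% × 20% = 11%.
Via Cinder: 79% × 70% = 55.3%.
Via Greywick → Quillon: 55% × 92% × 10% = 5.06%.
Total: 11% + 55.3% + 5.06% = 71.36%.

71.36%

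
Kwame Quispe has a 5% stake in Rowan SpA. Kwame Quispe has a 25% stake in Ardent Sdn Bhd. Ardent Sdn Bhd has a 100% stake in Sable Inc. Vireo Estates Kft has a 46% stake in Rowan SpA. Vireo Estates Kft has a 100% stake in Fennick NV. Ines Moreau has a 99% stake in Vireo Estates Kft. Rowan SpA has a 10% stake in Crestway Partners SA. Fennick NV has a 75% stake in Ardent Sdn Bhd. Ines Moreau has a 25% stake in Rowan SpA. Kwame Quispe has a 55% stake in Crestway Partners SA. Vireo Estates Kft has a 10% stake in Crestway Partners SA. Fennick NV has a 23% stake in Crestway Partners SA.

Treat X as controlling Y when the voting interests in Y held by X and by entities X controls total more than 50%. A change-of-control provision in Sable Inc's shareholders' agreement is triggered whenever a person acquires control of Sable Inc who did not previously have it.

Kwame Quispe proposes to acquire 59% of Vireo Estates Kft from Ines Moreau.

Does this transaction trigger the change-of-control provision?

The purchase adds only to Kwame's holdings (Ines's stake shrinks), so Kwame is the only person who could newly come to control Sable.
Kwame holds 55% of Crestway, so Kwame controls Crestway.
Neither Kwame nor any entity Kwame controls holds any voting interest in Sable.
So before the transaction, Kwame does not control Sable.
After the purchase, Kwame holds 59% of Vireo directly, and Ines's stake falls to 40%.
Kwame holds 59% of Vireo, so Kwame controls Vireo.
Vireo holds 100% of Fennick, so Kwame controls Fennick.
Fennick and Kwame together hold 75% + 25% = 100% of Ardent, so Kwame controls Ardent.
Ardent holds 100% of Sable, so Kwame controls Sable.
Kwame did not control Sable before and does after, so the clause is triggered.

Yes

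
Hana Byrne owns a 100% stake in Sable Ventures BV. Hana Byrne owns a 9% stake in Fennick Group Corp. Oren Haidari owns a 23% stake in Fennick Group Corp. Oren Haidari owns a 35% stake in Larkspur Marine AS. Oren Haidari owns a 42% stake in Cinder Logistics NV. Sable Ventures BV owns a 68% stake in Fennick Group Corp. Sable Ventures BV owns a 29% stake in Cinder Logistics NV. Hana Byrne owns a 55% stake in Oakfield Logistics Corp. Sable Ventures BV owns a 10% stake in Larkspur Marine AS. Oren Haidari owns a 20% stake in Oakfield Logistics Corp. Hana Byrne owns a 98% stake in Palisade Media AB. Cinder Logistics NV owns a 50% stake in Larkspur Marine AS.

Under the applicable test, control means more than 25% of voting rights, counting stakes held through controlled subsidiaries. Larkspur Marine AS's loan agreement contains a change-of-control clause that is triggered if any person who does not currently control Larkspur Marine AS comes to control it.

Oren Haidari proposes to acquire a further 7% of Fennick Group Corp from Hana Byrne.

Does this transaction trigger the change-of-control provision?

The purchase adds only to Oren's holdings (Hana's stake shrinks), so Oren is the only person who could newly come to control Larkspur.
Oren holds 42% of Cinder, so Oren controls Cinder.
Oren and Cinder together hold 35% + 50% = 85% of Larkspur, so Oren controls Larkspur.
So Oren already controls Larkspur before the transaction.
After the purchase, Oren's direct stake in Fennick rises to 23% + 7% = 30%, and Hana's stake falls to 2%.
Oren controlled Larkspur already, so this is not a new person acquiring control; every other person's position is unchanged or reduced.
No new person acquires control, so the clause is not triggered.

No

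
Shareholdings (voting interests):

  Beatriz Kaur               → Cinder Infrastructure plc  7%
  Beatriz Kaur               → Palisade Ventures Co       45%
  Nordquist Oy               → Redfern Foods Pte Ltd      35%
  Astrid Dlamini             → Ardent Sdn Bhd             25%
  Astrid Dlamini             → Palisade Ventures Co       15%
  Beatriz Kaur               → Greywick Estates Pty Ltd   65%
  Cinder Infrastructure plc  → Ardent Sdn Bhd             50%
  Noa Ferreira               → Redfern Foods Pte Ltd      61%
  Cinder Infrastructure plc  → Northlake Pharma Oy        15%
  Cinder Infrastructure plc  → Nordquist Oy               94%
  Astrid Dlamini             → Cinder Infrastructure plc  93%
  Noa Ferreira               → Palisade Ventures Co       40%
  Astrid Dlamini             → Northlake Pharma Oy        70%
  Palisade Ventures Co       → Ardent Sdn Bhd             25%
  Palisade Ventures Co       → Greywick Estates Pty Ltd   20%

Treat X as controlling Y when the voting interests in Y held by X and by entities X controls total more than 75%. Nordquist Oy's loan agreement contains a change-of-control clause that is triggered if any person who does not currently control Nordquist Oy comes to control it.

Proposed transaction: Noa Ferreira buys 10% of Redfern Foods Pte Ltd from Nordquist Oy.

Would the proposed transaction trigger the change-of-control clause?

No

The purchase adds only to Noa's holdings (Nordquist's stake shrinks), so Noa is the only person who could newly come to control Nordquist.
Noa's largest direct stake is 61% in Redfern, which does not meet the threshold, so Noa controls no company.
Neither Noa nor any entity Noa controls holds any voting interest in Nordquist.
So before the transaction, Noa does not control Nordquist.
After the purchase, Noa's direct stake in Redfern rises to 61% + 10% = 71%, and Nordquist's stake falls to 25%.
Noa's side now holds 71% of Redfern, not > 75%, so Noa still does not control Redfern.
After the transaction, neither Noa nor any entity Noa controls holds a voting interest in Nordquist, so Noa still does not control it.
No new person acquires control, so the clause is not triggered.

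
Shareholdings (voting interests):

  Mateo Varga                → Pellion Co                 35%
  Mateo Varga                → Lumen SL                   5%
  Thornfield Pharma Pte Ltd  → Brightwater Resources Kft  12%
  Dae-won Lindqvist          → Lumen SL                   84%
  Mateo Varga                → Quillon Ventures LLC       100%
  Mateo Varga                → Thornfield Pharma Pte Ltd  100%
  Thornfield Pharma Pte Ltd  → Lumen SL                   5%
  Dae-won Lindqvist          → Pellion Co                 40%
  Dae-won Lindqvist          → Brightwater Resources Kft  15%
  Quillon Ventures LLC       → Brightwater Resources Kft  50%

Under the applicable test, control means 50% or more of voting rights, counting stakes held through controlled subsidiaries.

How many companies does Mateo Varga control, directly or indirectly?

3

Mateo holds 100% of Quillon, so Mateo controls Quillon.
Mateo holds 100% of Thornfield, so Mateo controls Thornfield.
Quillon and Thornfield together hold 50% + 12% = 62% of Brightwater, so Mateo controls Brightwater.
No other company's threshold is met.
Mateo controls 3 companies.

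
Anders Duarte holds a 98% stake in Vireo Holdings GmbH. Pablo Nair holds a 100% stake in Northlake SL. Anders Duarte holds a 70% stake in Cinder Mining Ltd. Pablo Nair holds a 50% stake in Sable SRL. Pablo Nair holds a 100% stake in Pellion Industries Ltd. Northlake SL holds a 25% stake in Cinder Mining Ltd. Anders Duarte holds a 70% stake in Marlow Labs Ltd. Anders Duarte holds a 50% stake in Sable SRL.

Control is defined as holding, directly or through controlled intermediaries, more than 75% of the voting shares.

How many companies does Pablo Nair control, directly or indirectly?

2

Pablo holds 100% of Pellion, so Pablo controls Pellion.
Pablo holds 100% of Northlake, so Pablo controls Northlake.
No other company's threshold is met.
Pablo controls 2 companies.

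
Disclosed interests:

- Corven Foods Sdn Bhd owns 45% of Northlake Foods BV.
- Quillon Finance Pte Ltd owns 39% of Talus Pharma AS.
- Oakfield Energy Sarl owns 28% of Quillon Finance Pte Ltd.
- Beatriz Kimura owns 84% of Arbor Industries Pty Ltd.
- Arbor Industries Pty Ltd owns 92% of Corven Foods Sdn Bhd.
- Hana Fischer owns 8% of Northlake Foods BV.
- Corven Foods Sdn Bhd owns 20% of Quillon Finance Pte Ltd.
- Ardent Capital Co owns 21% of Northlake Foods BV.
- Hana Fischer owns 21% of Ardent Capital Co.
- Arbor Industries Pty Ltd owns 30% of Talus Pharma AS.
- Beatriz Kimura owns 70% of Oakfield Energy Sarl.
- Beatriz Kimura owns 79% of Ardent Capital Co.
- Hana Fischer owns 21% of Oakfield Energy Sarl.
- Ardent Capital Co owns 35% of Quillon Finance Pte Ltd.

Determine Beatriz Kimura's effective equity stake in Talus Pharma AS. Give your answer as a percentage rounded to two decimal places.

49.66%

Beatriz reaches Talus along 4 paths.
Via Arbor → Corven → Quillon: 84% × 92% × 20% × 39% = 6.02784%.
Via Ardent → Quillon: 79% × 35% × 39% = 10.7835%.
Via Oakfield → Quillon: 70% × 28% × 39% = 7.644%.
Via Arbor: 84% × 30% = 25.2%.
Total: 6.02784% + 10.7835% + 7.644% + 25.2% = 49.65534%.
Rounded: 49.66%.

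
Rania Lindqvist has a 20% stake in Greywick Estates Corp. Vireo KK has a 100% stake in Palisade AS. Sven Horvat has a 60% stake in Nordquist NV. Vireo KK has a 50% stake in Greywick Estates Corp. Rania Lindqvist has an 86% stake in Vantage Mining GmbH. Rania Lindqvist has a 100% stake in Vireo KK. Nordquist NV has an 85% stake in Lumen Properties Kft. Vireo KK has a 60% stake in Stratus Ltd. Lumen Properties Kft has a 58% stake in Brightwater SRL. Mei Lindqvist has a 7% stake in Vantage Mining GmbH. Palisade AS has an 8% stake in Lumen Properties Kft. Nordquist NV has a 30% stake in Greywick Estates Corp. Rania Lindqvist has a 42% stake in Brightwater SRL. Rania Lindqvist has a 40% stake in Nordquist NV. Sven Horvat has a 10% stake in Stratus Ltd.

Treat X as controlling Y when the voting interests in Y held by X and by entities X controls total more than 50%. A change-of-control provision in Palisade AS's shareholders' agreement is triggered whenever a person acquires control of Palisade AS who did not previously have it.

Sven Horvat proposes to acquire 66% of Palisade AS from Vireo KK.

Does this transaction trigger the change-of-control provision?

Yes

The purchase adds only to Sven's holdings (Vireo's stake shrinks), so Sven is the only person who could newly come to control Palisade.
Sven holds 60% of Nordquist, so Sven controls Nordquist.
Nordquist holds 85% of Lumen, so Sven controls Lumen.
Lumen holds 58% of Brightwater, so Sven controls Brightwater.
Neither Sven nor any entity Sven controls holds any voting interest in Palisade.
So before the transaction, Sven does not control Palisade.
After the purchase, Sven holds 66% of Palisade directly, and Vireo's stake falls to 34%.
Sven holds 66% of Palisade, so Sven controls Palisade.
Sven did not control Palisade before and does after, so the clause is triggered.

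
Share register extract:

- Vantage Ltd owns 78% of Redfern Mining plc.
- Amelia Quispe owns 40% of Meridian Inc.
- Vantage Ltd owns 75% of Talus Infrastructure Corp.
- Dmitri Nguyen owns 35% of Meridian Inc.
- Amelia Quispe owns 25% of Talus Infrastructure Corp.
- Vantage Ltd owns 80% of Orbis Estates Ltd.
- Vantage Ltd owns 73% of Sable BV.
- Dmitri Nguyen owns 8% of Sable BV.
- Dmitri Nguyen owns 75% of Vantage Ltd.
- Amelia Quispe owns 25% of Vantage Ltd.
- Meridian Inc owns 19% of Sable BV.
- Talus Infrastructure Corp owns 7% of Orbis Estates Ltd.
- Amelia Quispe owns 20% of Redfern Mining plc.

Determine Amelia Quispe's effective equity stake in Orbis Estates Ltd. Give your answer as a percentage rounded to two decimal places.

Amelia reaches Orbis along 3 paths.
Via Vantage → Talus: 25% × 75% × 7% = 1.3125%.
Via Talus: 25% × 7% = 1.75%.
Via Vantage: 25% × 80% = 20%.
Total: 1.3125% + 1.75% + 20% = 23.0625%.
Rounded: 23.06%.

23.06%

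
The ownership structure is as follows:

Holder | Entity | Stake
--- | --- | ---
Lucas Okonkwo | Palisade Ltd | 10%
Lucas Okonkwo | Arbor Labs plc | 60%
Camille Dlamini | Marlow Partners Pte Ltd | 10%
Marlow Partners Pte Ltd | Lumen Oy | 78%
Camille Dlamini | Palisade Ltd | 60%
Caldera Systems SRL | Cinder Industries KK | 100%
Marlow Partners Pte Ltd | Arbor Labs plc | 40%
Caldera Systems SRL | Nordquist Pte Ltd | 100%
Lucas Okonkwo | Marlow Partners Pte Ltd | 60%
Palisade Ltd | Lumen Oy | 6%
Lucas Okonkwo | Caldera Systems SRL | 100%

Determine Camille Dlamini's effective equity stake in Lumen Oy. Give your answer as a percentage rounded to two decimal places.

11.40%

Camille reaches Lumen along 2 paths.
Via Marlow: 10% × 78% = 7.8%.
Via Palisade: 60% × 6% = 3.6%.
Total: 7.8% + 3.6% = 11.4%.
Rounded: 11.40%.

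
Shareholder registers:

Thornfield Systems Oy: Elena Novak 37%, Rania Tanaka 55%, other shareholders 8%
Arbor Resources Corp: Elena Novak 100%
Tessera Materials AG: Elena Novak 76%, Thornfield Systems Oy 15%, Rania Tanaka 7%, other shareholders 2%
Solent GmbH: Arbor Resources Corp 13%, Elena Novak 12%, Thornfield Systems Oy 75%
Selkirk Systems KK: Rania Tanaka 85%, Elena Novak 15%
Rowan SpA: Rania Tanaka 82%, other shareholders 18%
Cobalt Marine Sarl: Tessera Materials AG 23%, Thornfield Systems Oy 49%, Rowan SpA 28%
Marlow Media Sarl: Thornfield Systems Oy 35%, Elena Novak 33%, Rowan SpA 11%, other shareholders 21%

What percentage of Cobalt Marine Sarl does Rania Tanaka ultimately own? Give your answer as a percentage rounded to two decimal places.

53.42%

Rania reaches Cobalt along 4 paths.
Via Thornfield → Tessera: 55% × 15% × 23% = 1.8975%.
Via Tessera: 7% × 23% = 1.61%.
Via Thornfield: 55% × 49% = 26.95%.
Via Rowan: 82% × 28% = 22.96%.
Total: 1.8975% + 1.61% + 26.95% + 22.96% = 53.4175%.
Rounded: 53.42%.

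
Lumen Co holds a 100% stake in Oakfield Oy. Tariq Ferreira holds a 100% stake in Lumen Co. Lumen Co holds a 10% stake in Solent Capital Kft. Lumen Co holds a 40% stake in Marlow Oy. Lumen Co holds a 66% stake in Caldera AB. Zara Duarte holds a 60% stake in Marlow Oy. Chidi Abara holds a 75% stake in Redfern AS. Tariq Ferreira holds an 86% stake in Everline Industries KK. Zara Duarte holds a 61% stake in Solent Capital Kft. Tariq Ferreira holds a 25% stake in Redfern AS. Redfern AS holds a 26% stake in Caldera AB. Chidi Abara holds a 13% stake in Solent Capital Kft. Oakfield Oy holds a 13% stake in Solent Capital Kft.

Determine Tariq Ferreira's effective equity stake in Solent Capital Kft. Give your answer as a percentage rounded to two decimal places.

23.00%

Tariq reaches Solent along 2 paths.
Via Lumen → Oakfield: 100% × 100% × 13% = 13%.
Via Lumen: 100% × 10% = 10%.
Total: 13% + 10% = 23%.
Rounded: 23.00%.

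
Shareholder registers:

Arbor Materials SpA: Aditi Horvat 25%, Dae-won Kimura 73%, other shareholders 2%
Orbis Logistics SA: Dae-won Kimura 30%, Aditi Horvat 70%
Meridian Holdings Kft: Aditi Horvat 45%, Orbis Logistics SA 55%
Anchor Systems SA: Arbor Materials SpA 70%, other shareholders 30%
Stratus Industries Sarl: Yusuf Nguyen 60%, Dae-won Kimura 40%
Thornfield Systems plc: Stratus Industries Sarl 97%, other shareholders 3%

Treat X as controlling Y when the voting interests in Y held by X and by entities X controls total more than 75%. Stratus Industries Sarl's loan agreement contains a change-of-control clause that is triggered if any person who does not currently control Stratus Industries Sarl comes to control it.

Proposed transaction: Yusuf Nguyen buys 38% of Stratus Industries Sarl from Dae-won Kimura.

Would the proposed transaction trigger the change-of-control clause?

Yes

The purchase adds only to Yusuf's holdings (Dae-won's stake shrinks), so Yusuf is the only person who could newly come to control Stratus.
Yusuf's largest direct stake is 60% in Stratus, which does not meet the threshold, so Yusuf controls no company.
In Stratus, Yusuf's side holds only 60%, not > 75%.
So before the transaction, Yusuf does not control Stratus.
After the purchase, Yusuf's direct stake in Stratus rises to 60% + 38% = 98%, and Dae-won's stake falls to 2%.
Yusuf holds 98% of Stratus, so Yusuf controls Stratus.
Yusuf did not control Stratus before and does after, so the clause is triggered.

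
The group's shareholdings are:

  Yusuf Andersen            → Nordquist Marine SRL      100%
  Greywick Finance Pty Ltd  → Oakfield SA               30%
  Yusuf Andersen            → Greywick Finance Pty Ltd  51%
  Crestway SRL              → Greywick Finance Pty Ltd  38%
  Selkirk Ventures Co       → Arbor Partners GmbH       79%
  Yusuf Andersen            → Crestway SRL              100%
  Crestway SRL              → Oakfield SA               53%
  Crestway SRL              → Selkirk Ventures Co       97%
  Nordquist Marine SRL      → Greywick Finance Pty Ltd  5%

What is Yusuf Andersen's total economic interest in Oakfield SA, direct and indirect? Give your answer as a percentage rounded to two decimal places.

Yusuf reaches Oakfield along 4 paths.
Via Greywick: 51% × 30% = 15.3%.
Via Crestway → Greywick: 100% × 38% × 30% = 11.4%.
Via Nordquist → Greywick: 100% × 5% × 30% = 1.5%.
Via Crestway: 100% × 53% = 53%.
Total: 15.3% + 11.4% + 1.5% + 53% = 81.2%.
Rounded: 81.20%.

81.20%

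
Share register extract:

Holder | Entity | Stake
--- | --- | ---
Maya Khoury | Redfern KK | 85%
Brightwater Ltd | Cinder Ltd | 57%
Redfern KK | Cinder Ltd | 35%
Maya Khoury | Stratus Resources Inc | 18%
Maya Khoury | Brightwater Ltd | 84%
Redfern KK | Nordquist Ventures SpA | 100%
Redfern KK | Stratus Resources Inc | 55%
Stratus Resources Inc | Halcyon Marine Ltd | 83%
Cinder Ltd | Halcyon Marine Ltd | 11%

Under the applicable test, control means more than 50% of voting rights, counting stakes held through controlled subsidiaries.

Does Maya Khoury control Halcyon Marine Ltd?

Maya holds 85% of Redfern, so Maya controls Redfern.
Maya and Redfern together hold 18% + 55% = 73% of Stratus, so Maya controls Stratus.
Maya holds 84% of Brightwater, so Maya controls Brightwater.
Redfern and Brightwater together hold 35% + 57% = 92% of Cinder, so Maya controls Cinder.
Stratus and Cinder together hold 83% + 11% = 94% of Halcyon, so Maya controls Halcyon.

Yes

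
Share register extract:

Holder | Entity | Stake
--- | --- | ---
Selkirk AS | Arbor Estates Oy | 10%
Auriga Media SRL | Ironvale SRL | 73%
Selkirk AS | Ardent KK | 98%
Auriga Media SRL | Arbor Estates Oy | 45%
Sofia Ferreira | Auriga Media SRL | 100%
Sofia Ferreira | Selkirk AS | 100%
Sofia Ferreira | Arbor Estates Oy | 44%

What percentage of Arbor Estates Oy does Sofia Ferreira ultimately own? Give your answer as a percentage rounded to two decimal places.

99.00%

Sofia reaches Arbor along 3 paths.
Via Selkirk: 100% × 10% = 10%.
Direct stake: 44% = 44%.
Via Auriga: 100% × 45% = 45%.
Total: 10% + 44% + 45% = 99%.
Rounded: 99.00%.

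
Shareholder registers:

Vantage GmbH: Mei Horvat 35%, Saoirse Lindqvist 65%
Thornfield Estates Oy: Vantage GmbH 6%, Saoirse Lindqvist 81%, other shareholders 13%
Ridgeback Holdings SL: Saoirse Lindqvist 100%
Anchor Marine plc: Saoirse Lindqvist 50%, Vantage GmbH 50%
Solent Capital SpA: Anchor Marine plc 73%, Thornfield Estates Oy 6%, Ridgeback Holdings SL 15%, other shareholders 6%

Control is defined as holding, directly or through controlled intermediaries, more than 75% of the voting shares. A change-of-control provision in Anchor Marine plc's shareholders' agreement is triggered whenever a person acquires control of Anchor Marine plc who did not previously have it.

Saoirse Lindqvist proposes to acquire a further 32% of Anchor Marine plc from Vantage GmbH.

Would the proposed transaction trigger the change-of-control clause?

The purchase adds only to Saoirse's holdings (Vantage's stake shrinks), so Saoirse is the only person who could newly come to control Anchor.
Saoirse holds 81% of Thornfield, so Saoirse controls Thornfield.
Saoirse holds 100% of Ridgeback, so Saoirse controls Ridgeback.
In Anchor, Saoirse's side holds only 50%, not > 75%.
So before the transaction, Saoirse does not control Anchor.
After the purchase, Saoirse's direct stake in Anchor rises to 50% + 32% = 82%, and Vantage's stake falls to 18%.
Saoirse holds 82% of Anchor, so Saoirse controls Anchor.
Saoirse did not control Anchor before and does after, so the clause is triggered.

Yes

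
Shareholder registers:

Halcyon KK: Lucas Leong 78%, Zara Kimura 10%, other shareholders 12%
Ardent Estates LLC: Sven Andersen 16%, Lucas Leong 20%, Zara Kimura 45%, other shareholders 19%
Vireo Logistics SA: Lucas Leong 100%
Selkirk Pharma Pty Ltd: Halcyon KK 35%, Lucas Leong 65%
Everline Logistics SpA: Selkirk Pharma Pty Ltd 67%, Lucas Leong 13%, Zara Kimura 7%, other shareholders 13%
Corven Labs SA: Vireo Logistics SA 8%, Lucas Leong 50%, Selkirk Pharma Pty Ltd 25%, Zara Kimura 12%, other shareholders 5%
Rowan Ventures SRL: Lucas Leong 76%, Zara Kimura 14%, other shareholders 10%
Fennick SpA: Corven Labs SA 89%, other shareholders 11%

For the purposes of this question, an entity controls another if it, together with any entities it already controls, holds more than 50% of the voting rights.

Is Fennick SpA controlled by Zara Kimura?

No

Zara's largest direct stake is 45% in Ardent, which does not meet the threshold, so Zara controls no company.
Neither Zara nor any entity Zara controls holds any voting interest in Fennick.
So Zara does not control Fennick.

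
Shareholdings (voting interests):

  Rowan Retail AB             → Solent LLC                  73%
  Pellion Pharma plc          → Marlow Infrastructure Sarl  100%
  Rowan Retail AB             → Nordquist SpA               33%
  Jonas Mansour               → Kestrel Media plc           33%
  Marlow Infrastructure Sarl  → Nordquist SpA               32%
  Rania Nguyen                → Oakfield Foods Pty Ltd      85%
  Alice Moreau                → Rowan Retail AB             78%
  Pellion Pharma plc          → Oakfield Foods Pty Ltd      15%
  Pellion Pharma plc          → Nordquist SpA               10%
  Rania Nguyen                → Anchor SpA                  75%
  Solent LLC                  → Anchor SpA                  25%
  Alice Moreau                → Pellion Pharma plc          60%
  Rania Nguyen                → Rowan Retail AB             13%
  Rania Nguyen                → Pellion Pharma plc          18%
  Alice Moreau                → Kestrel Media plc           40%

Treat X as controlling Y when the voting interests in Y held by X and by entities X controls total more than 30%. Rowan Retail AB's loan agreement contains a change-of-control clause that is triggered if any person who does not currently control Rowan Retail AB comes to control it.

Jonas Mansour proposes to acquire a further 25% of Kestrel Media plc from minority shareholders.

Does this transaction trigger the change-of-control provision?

No

The purchase changes only Jonas's holdings, so Jonas is the only person who could newly come to control Rowan.
Jonas holds 33% of Kestrel, so Jonas controls Kestrel.
Neither Jonas nor any entity Jonas controls holds any voting interest in Rowan.
So before the transaction, Jonas does not control Rowan.
After the purchase, Jonas's direct stake in Kestrel rises to 33% + 25% = 58%.
Jonas holds 58% of Kestrel, so Jonas controls Kestrel.
After the transaction, neither Jonas nor any entity Jonas controls holds a voting interest in Rowan, so Jonas still does not control it.
No new person acquires control, so the clause is not triggered.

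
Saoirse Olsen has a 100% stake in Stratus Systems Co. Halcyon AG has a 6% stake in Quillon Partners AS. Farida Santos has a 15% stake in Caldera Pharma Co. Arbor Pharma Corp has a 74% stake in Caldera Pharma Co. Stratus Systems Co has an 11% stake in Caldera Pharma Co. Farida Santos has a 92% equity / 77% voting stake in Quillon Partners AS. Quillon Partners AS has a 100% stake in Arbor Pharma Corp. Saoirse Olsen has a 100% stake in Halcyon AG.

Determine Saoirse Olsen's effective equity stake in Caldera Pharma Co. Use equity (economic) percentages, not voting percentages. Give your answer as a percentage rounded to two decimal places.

Saoirse reaches Caldera along 2 paths.
Via Stratus: 100% × 11% = 11%.
Via Halcyon → Quillon → Arbor: 100% × 6% × 100% × 74% = 4.44%.
Total: 11% + 4.44% = 15.44%.

15.44%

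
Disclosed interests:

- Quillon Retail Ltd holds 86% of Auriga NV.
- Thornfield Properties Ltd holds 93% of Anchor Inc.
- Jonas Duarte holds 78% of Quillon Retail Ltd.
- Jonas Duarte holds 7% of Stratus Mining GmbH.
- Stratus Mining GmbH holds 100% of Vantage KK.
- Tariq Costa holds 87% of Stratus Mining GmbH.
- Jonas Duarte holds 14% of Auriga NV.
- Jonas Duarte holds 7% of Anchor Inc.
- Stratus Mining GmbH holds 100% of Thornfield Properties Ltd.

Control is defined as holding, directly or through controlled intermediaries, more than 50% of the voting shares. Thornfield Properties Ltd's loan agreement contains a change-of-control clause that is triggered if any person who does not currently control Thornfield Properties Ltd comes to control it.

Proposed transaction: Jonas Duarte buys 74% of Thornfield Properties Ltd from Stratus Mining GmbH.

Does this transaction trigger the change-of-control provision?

The purchase adds only to Jonas's holdings (Stratus's stake shrinks), so Jonas is the only person who could newly come to control Thornfield.
Jonas holds 78% of Quillon, so Jonas controls Quillon.
Jonas and Quillon together hold 14% + 86% = 100% of Auriga, so Jonas controls Auriga.
Neither Jonas nor any entity Jonas controls holds any voting interest in Thornfield.
So before the transaction, Jonas does not control Thornfield.
After the purchase, Jonas holds 74% of Thornfield directly, and Stratus's stake falls to 26%.
Jonas holds 74% of Thornfield, so Jonas controls Thornfield.
Jonas did not control Thornfield before and does after, so the clause is triggered.

Yes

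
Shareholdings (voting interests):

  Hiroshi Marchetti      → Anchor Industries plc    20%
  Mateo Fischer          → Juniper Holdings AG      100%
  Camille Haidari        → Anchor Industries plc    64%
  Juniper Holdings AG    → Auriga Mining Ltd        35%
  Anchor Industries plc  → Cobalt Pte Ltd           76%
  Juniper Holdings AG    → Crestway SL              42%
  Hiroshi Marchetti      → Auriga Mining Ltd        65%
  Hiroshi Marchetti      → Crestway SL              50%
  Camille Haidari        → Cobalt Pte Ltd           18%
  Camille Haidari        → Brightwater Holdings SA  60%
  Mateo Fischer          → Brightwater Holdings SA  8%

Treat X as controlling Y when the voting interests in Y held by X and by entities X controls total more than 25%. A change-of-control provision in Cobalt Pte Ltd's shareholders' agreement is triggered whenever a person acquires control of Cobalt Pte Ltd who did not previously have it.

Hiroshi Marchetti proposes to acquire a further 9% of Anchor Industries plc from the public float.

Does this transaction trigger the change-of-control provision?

The purchase changes only Hiroshi's holdings, so Hiroshi is the only person who could newly come to control Cobalt.
Hiroshi holds 65% of Auriga, so Hiroshi controls Auriga.
Hiroshi holds 50% of Crestway, so Hiroshi controls Crestway.
Neither Hiroshi nor any entity Hiroshi controls holds any voting interest in Cobalt.
So before the transaction, Hiroshi does not control Cobalt.
After the purchase, Hiroshi's direct stake in Anchor rises to 20% + 9% = 29%.
Hiroshi holds 29% of Anchor, so Hiroshi controls Anchor.
Anchor holds 76% of Cobalt, so Hiroshi controls Cobalt.
Hiroshi did not control Cobalt before and does after, so the clause is triggered.

Yes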